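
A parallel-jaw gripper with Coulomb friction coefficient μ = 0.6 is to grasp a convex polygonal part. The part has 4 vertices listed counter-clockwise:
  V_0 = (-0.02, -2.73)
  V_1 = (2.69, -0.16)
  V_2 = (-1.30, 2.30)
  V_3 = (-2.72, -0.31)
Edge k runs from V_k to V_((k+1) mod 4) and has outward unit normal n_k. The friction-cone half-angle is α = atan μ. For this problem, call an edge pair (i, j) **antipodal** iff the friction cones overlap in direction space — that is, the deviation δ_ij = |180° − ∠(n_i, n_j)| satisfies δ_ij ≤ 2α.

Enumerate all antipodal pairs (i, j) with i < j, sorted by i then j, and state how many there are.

count = 2; pairs: (0,2), (1,3)

α = atan 0.6 = 30.96°;  2α = 61.93°
n_0 = (+0.6881, -0.7256)
n_1 = (+0.5248, +0.8512)
n_2 = (-0.8784, +0.4779)
n_3 = (-0.6674, -0.7447)
  (0,1): δ = 75.14°  ·
  (0,2): δ = 17.97°  ✓
  (0,3): δ = 94.65°  ·
  (1,2): δ = 86.89°  ·
  (1,3): δ = 10.21°  ✓
  (2,3): δ = 103.32°  ·
antipodal pairs: 2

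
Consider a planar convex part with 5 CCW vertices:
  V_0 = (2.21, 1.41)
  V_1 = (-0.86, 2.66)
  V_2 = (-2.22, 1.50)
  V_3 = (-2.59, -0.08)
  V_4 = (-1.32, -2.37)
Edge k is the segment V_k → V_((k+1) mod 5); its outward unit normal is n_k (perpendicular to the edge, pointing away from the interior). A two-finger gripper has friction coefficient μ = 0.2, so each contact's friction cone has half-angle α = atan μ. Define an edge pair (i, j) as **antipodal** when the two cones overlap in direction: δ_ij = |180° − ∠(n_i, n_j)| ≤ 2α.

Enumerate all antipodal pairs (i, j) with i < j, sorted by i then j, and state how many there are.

count = 1; pairs: (1,4)

α = atan 0.2 = 11.31°;  2α = 22.62°
n_0 = (+0.3771, +0.9262)
n_1 = (-0.6489, +0.7608)
n_2 = (-0.9737, +0.2280)
n_3 = (-0.8745, -0.4850)
n_4 = (+0.7309, -0.6825)
  (0,1): δ = 117.38°  ·
  (0,2): δ = 81.03°  ·
  (0,3): δ = 38.83°  ·
  (0,4): δ = 69.11°  ·
  (1,2): δ = 143.64°  ·
  (1,3): δ = 101.45°  ·
  (1,4): δ = 6.50°  ✓
  (2,3): δ = 137.81°  ·
  (2,4): δ = 29.86°  ·
  (3,4): δ = 72.05°  ·
antipodal pairs: 1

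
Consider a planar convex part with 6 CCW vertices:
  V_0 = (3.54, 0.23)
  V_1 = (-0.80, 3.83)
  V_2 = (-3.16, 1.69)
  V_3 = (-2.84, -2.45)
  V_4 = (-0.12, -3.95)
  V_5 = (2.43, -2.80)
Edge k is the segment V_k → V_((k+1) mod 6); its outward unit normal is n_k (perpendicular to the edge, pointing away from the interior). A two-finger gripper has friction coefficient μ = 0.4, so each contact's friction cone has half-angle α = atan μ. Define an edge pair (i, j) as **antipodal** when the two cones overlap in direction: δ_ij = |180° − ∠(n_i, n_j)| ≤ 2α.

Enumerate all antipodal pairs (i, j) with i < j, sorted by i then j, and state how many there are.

α = atan 0.4 = 21.80°;  2α = 43.60°
n_0 = (+0.6384, +0.7697)
n_1 = (-0.6717, +0.7408)
n_2 = (-0.9970, -0.0771)
n_3 = (-0.4829, -0.8757)
n_4 = (+0.4111, -0.9116)
n_5 = (+0.9390, -0.3440)
  (0,1): δ = 98.12°  ·
  (0,2): δ = 45.90°  ·
  (0,3): δ = 10.80°  ✓
  (0,4): δ = 63.95°  ·
  (0,5): δ = 109.56°  ·
  (1,2): δ = 127.78°  ·
  (1,3): δ = 71.08°  ·
  (1,4): δ = 17.93°  ✓
  (1,5): δ = 27.68°  ✓
  (2,3): δ = 123.30°  ·
  (2,4): δ = 70.15°  ·
  (2,5): δ = 24.54°  ✓
  (3,4): δ = 126.85°  ·
  (3,5): δ = 81.24°  ·
  (4,5): δ = 134.39°  ·
antipodal pairs: 4

count = 4; pairs: (0,3), (1,4), (1,5), (2,5)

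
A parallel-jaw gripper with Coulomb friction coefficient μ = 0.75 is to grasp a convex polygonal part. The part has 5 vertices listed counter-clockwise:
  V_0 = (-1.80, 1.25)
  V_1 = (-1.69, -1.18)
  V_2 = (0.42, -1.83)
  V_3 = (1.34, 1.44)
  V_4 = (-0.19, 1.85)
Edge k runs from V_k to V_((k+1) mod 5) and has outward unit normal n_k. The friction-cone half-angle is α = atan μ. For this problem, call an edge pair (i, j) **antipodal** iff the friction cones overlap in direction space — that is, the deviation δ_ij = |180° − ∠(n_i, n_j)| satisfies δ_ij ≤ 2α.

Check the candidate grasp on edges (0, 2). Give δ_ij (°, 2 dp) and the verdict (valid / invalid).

α = atan 0.75 = 36.87°;  2α = 73.74°
edge 0: e_0 = (+0.11, -2.43);  n_0 = (-0.9990, -0.0452)
edge 2: e_2 = (+0.92, +3.27);  n_2 = (+0.9626, -0.2708)
∠(n_0, n_2) = 161.69°
δ = |180° − 161.69°| = 18.31°
18.31° ≤ 2α = 73.74°  →  valid

δ = 18.31°, valid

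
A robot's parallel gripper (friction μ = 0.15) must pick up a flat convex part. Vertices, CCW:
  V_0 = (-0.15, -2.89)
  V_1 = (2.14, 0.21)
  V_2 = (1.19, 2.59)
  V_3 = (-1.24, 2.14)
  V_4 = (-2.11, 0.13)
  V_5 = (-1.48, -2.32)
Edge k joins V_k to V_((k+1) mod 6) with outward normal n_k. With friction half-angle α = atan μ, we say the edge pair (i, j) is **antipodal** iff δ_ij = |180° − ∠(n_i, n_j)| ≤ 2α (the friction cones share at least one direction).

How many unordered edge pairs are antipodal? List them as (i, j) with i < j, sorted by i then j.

α = atan 0.15 = 8.53°;  2α = 17.06°
n_0 = (+0.8043, -0.5942)
n_1 = (+0.9287, +0.3707)
n_2 = (-0.1821, +0.9833)
n_3 = (-0.9177, +0.3972)
n_4 = (-0.9685, -0.2490)
n_5 = (-0.3939, -0.9191)
  (0,1): δ = 121.79°  ·
  (0,2): δ = 43.05°  ·
  (0,3): δ = 13.05°  ✓
  (0,4): δ = 50.87°  ·
  (0,5): δ = 103.26°  ·
  (1,2): δ = 101.27°  ·
  (1,3): δ = 45.16°  ·
  (1,4): δ = 7.34°  ✓
  (1,5): δ = 45.04°  ·
  (2,3): δ = 123.90°  ·
  (2,4): δ = 86.07°  ·
  (2,5): δ = 33.69°  ·
  (3,4): δ = 142.17°  ·
  (3,5): δ = 89.79°  ·
  (4,5): δ = 127.62°  ·
antipodal pairs: 2

count = 2; pairs: (0,3), (1,4)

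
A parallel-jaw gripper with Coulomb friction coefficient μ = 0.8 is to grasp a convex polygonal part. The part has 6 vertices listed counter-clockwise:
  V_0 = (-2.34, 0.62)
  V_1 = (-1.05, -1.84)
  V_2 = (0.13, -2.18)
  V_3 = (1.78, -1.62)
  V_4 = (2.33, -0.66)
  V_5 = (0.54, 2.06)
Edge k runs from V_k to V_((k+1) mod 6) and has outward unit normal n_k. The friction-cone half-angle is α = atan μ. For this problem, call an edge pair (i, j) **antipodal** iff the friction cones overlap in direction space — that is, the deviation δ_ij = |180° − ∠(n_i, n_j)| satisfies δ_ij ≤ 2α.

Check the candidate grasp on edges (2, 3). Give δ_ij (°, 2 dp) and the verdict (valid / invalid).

α = atan 0.8 = 38.66°;  2α = 77.32°
edge 2: e_2 = (+1.65, +0.56);  n_2 = (+0.3214, -0.9469)
edge 3: e_3 = (+0.55, +0.96);  n_3 = (+0.8677, -0.4971)
∠(n_2, n_3) = 41.44°
δ = |180° − 41.44°| = 138.56°
138.56° > 2α = 77.32°  →  invalid

δ = 138.56°, invalid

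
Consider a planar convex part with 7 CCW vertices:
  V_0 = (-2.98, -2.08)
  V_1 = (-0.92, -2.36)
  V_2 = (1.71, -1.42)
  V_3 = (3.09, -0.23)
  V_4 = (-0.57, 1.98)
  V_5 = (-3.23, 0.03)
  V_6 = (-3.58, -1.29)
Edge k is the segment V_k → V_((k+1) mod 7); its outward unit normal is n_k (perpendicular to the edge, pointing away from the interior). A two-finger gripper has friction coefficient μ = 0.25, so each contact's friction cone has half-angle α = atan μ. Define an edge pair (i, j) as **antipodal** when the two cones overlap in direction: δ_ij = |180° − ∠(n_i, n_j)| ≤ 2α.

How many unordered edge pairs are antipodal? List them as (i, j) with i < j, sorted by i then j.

α = atan 0.25 = 14.04°;  2α = 28.07°
n_0 = (-0.1347, -0.9909)
n_1 = (+0.3366, -0.9417)
n_2 = (+0.6530, -0.7573)
n_3 = (+0.5169, +0.8560)
n_4 = (-0.5912, +0.8065)
n_5 = (-0.9666, +0.2563)
n_6 = (-0.7964, -0.6048)
  (0,1): δ = 152.59°  ·
  (0,2): δ = 131.49°  ·
  (0,3): δ = 23.38°  ✓
  (0,4): δ = 43.98°  ·
  (0,5): δ = 82.89°  ·
  (0,6): δ = 134.96°  ·
  (1,2): δ = 158.90°  ·
  (1,3): δ = 50.79°  ·
  (1,4): δ = 16.58°  ✓
  (1,5): δ = 55.48°  ·
  (1,6): δ = 107.55°  ·
  (2,3): δ = 71.90°  ·
  (2,4): δ = 4.53°  ✓
  (2,5): δ = 34.38°  ·
  (2,6): δ = 86.44°  ·
  (3,4): δ = 112.63°  ·
  (3,5): δ = 73.73°  ·
  (3,6): δ = 21.66°  ✓
  (4,5): δ = 141.09°  ·
  (4,6): δ = 89.03°  ·
  (5,6): δ = 127.93°  ·
antipodal pairs: 4

count = 4; pairs: (0,3), (1,4), (2,4), (3,6)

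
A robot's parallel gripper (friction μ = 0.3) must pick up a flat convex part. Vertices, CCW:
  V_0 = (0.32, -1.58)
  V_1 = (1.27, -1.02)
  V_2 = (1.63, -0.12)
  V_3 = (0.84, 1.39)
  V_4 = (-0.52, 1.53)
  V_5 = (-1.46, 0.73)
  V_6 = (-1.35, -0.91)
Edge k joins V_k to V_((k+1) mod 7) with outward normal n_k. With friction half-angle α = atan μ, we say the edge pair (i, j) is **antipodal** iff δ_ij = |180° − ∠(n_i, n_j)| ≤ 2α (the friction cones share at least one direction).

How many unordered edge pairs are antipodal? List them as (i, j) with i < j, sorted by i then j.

count = 5; pairs: (0,4), (1,4), (1,5), (2,5), (3,6)

α = atan 0.3 = 16.70°;  2α = 33.40°
n_0 = (+0.5078, -0.8615)
n_1 = (+0.9285, -0.3714)
n_2 = (+0.8861, +0.4636)
n_3 = (+0.1024, +0.9947)
n_4 = (-0.6481, +0.7615)
n_5 = (-0.9978, -0.0669)
n_6 = (-0.3723, -0.9281)
  (0,1): δ = 142.32°  ·
  (0,2): δ = 92.90°  ·
  (0,3): δ = 36.40°  ·
  (0,4): δ = 9.88°  ✓
  (0,5): δ = 63.32°  ·
  (0,6): δ = 127.62°  ·
  (1,2): δ = 130.58°  ·
  (1,3): δ = 74.08°  ·
  (1,4): δ = 27.80°  ✓
  (1,5): δ = 25.64°  ✓
  (1,6): δ = 89.94°  ·
  (2,3): δ = 123.50°  ·
  (2,4): δ = 77.22°  ·
  (2,5): δ = 23.78°  ✓
  (2,6): δ = 40.52°  ·
  (3,4): δ = 133.72°  ·
  (3,5): δ = 80.29°  ·
  (3,6): δ = 15.98°  ✓
  (4,5): δ = 126.56°  ·
  (4,6): δ = 62.26°  ·
  (5,6): δ = 115.70°  ·
antipodal pairs: 5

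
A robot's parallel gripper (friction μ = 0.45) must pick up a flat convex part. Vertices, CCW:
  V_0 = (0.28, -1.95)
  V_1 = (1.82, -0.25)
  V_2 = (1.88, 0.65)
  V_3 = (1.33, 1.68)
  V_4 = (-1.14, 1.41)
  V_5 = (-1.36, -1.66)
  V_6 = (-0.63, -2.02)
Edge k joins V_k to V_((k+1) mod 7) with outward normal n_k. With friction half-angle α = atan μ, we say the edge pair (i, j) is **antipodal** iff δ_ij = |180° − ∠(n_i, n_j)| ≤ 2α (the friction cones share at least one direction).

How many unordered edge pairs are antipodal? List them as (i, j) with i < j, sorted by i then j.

α = atan 0.45 = 24.23°;  2α = 48.46°
n_0 = (+0.7411, -0.6714)
n_1 = (+0.9978, -0.0665)
n_2 = (+0.8821, +0.4710)
n_3 = (-0.1087, +0.9941)
n_4 = (-0.9974, +0.0715)
n_5 = (-0.4423, -0.8969)
n_6 = (+0.0767, -0.9971)
  (0,1): δ = 141.64°  ·
  (0,2): δ = 109.73°  ·
  (0,3): δ = 41.59°  ✓
  (0,4): δ = 38.07°  ✓
  (0,5): δ = 105.92°  ·
  (0,6): δ = 136.57°  ·
  (1,2): δ = 148.08°  ·
  (1,3): δ = 79.95°  ·
  (1,4): δ = 0.28°  ✓
  (1,5): δ = 67.56°  ·
  (1,6): δ = 98.21°  ·
  (2,3): δ = 111.86°  ·
  (2,4): δ = 32.20°  ✓
  (2,5): δ = 35.65°  ✓
  (2,6): δ = 66.30°  ·
  (3,4): δ = 100.34°  ·
  (3,5): δ = 32.49°  ✓
  (3,6): δ = 1.84°  ✓
  (4,5): δ = 112.15°  ·
  (4,6): δ = 81.50°  ·
  (5,6): δ = 149.35°  ·
antipodal pairs: 7

count = 7; pairs: (0,3), (0,4), (1,4), (2,4), (2,5), (3,5), (3,6)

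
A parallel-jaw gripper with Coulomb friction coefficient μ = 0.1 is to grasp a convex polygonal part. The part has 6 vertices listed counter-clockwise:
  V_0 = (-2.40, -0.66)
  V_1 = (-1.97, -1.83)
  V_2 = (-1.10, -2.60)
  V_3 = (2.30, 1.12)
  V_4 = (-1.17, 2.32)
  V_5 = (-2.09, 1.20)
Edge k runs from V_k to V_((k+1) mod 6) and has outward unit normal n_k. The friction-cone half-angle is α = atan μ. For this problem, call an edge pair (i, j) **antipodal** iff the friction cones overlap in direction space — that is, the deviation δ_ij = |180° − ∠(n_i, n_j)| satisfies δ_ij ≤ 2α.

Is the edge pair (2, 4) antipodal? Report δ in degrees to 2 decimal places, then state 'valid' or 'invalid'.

δ = 3.03°, valid

α = atan 0.1 = 5.71°;  2α = 11.42°
edge 2: e_2 = (+3.40, +3.72);  n_2 = (+0.7381, -0.6746)
edge 4: e_4 = (-0.92, -1.12);  n_4 = (-0.7727, +0.6347)
∠(n_2, n_4) = 176.97°
δ = |180° − 176.97°| = 3.03°
3.03° ≤ 2α = 11.42°  →  valid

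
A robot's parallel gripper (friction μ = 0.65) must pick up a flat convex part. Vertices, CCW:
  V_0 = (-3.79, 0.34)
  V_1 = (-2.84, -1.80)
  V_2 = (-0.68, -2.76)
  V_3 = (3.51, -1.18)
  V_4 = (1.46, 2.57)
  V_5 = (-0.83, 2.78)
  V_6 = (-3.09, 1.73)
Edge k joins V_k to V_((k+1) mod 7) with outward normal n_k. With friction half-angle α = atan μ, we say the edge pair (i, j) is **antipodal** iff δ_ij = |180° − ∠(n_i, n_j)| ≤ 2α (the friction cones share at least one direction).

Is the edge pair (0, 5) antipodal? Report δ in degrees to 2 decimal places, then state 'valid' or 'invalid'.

α = atan 0.65 = 33.02°;  2α = 66.05°
edge 0: e_0 = (+0.95, -2.14);  n_0 = (-0.9140, -0.4057)
edge 5: e_5 = (-2.26, -1.05);  n_5 = (-0.4213, +0.9069)
∠(n_0, n_5) = 89.02°
δ = |180° − 89.02°| = 90.98°
90.98° > 2α = 66.05°  →  invalid

δ = 90.98°, invalid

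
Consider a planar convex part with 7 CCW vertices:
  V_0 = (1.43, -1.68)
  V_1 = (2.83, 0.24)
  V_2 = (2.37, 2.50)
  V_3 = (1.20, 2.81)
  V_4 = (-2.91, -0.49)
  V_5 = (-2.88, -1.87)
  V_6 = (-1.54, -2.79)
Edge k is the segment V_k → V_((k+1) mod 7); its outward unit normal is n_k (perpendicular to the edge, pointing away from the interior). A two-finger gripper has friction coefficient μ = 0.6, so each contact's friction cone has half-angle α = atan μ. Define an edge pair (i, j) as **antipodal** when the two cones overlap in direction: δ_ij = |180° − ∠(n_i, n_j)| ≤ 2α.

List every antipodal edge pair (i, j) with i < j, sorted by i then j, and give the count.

α = atan 0.6 = 30.96°;  2α = 61.93°
n_0 = (+0.8080, -0.5892)
n_1 = (+0.9799, +0.1995)
n_2 = (+0.2561, +0.9666)
n_3 = (-0.6261, +0.7798)
n_4 = (-0.9998, -0.0217)
n_5 = (-0.5660, -0.8244)
n_6 = (+0.3501, -0.9367)
  (0,1): δ = 132.40°  ·
  (0,2): δ = 68.74°  ·
  (0,3): δ = 15.14°  ✓
  (0,4): δ = 37.34°  ✓
  (0,5): δ = 91.63°  ·
  (0,6): δ = 146.59°  ·
  (1,2): δ = 116.34°  ·
  (1,3): δ = 62.74°  ·
  (1,4): δ = 10.26°  ✓
  (1,5): δ = 44.02°  ✓
  (1,6): δ = 98.99°  ·
  (2,3): δ = 126.40°  ·
  (2,4): δ = 73.91°  ·
  (2,5): δ = 19.63°  ✓
  (2,6): δ = 35.33°  ✓
  (3,4): δ = 127.52°  ·
  (3,5): δ = 73.23°  ·
  (3,6): δ = 18.27°  ✓
  (4,5): δ = 125.72°  ·
  (4,6): δ = 70.75°  ·
  (5,6): δ = 125.04°  ·
antipodal pairs: 7

count = 7; pairs: (0,3), (0,4), (1,4), (1,5), (2,5), (2,6), (3,6)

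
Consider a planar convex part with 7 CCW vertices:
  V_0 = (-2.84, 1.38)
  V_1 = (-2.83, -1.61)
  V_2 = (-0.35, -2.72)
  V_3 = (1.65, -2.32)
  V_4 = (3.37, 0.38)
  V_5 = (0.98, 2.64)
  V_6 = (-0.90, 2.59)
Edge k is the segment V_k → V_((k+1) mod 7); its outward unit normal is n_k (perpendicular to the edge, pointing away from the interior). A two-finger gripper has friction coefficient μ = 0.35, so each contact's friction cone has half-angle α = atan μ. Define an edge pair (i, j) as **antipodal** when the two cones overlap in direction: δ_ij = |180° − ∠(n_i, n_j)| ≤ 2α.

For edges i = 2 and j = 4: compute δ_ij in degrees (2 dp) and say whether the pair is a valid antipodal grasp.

δ = 54.71°, invalid

α = atan 0.35 = 19.29°;  2α = 38.58°
edge 2: e_2 = (+2.00, +0.40);  n_2 = (+0.1961, -0.9806)
edge 4: e_4 = (-2.39, +2.26);  n_4 = (+0.6871, +0.7266)
∠(n_2, n_4) = 125.29°
δ = |180° − 125.29°| = 54.71°
54.71° > 2α = 38.58°  →  invalid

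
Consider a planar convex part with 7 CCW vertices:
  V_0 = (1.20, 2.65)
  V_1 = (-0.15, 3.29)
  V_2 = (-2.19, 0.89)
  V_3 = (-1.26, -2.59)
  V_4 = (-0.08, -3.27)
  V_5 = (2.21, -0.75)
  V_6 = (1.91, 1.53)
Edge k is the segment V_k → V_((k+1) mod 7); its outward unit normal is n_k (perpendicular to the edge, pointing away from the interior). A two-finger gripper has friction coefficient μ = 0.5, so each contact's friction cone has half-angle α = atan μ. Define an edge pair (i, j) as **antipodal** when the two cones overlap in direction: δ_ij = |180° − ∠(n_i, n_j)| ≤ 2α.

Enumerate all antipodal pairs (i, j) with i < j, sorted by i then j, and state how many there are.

count = 8; pairs: (0,2), (0,3), (1,4), (1,5), (2,5), (2,6), (3,5), (3,6)

α = atan 0.5 = 26.57°;  2α = 53.13°
n_0 = (+0.4284, +0.9036)
n_1 = (-0.7619, +0.6476)
n_2 = (-0.9661, -0.2582)
n_3 = (-0.4993, -0.8664)
n_4 = (+0.7401, -0.6725)
n_5 = (+0.9915, +0.1305)
n_6 = (+0.8446, +0.5354)
  (0,1): δ = 105.00°  ·
  (0,2): δ = 49.67°  ✓
  (0,3): δ = 4.59°  ✓
  (0,4): δ = 73.10°  ·
  (0,5): δ = 122.86°  ·
  (0,6): δ = 147.74°  ·
  (1,2): δ = 124.67°  ·
  (1,3): δ = 79.59°  ·
  (1,4): δ = 1.90°  ✓
  (1,5): δ = 47.86°  ✓
  (1,6): δ = 72.74°  ·
  (2,3): δ = 134.92°  ·
  (2,4): δ = 57.22°  ·
  (2,5): δ = 7.47°  ✓
  (2,6): δ = 17.41°  ✓
  (3,4): δ = 102.31°  ·
  (3,5): δ = 52.55°  ✓
  (3,6): δ = 27.67°  ✓
  (4,5): δ = 130.24°  ·
  (4,6): δ = 105.37°  ·
  (5,6): δ = 155.12°  ·
antipodal pairs: 8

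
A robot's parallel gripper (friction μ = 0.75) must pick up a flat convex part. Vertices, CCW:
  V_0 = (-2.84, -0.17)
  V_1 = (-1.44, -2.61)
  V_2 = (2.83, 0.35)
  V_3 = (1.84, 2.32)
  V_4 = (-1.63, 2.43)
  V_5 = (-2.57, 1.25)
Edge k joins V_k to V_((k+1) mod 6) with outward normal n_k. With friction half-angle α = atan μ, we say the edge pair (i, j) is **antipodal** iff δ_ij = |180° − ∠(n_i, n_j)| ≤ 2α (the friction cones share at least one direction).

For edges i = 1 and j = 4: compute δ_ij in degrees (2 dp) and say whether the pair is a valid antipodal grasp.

δ = 16.73°, valid

α = atan 0.75 = 36.87°;  2α = 73.74°
edge 1: e_1 = (+4.27, +2.96);  n_1 = (+0.5697, -0.8218)
edge 4: e_4 = (-0.94, -1.18);  n_4 = (-0.7822, +0.6231)
∠(n_1, n_4) = 163.27°
δ = |180° − 163.27°| = 16.73°
16.73° ≤ 2α = 73.74°  →  valid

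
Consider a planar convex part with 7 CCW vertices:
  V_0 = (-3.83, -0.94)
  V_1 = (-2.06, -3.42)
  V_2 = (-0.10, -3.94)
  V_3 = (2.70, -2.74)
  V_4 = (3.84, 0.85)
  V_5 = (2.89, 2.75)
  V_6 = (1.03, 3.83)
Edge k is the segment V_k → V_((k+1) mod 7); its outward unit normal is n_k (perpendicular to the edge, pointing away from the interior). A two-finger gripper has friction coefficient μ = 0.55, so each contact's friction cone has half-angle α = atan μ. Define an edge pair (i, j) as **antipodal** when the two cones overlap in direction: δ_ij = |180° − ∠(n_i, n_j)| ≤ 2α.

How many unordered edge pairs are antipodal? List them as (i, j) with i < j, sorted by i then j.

count = 8; pairs: (0,3), (0,4), (0,5), (1,4), (1,5), (2,5), (2,6), (3,6)

α = atan 0.55 = 28.81°;  2α = 57.62°
n_0 = (-0.8140, -0.5809)
n_1 = (-0.2564, -0.9666)
n_2 = (+0.3939, -0.9191)
n_3 = (+0.9531, -0.3027)
n_4 = (+0.8944, +0.4472)
n_5 = (+0.5021, +0.8648)
n_6 = (-0.7005, +0.7137)
  (0,1): δ = 140.37°  ·
  (0,2): δ = 102.32°  ·
  (0,3): δ = 53.13°  ✓
  (0,4): δ = 8.95°  ✓
  (0,5): δ = 24.34°  ✓
  (0,6): δ = 98.95°  ·
  (1,2): δ = 141.94°  ·
  (1,3): δ = 92.76°  ·
  (1,4): δ = 48.58°  ✓
  (1,5): δ = 15.28°  ✓
  (1,6): δ = 59.32°  ·
  (2,3): δ = 130.82°  ·
  (2,4): δ = 86.63°  ·
  (2,5): δ = 53.34°  ✓
  (2,6): δ = 21.27°  ✓
  (3,4): δ = 135.82°  ·
  (3,5): δ = 102.52°  ·
  (3,6): δ = 27.92°  ✓
  (4,5): δ = 146.71°  ·
  (4,6): δ = 72.10°  ·
  (5,6): δ = 105.39°  ·
antipodal pairs: 8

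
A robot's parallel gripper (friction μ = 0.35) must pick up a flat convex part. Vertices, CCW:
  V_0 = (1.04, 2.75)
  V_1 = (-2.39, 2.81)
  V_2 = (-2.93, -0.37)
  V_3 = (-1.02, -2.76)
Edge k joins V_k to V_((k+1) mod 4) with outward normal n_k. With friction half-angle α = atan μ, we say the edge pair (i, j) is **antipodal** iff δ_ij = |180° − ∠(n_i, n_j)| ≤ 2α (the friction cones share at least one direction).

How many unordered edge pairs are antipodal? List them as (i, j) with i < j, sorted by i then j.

count = 1; pairs: (1,3)

α = atan 0.35 = 19.29°;  2α = 38.58°
n_0 = (+0.0175, +0.9998)
n_1 = (-0.9859, +0.1674)
n_2 = (-0.7812, -0.6243)
n_3 = (+0.9367, -0.3502)
  (0,1): δ = 98.64°  ·
  (0,2): δ = 50.37°  ·
  (0,3): δ = 70.50°  ·
  (1,2): δ = 131.73°  ·
  (1,3): δ = 10.86°  ✓
  (2,3): δ = 59.13°  ·
antipodal pairs: 1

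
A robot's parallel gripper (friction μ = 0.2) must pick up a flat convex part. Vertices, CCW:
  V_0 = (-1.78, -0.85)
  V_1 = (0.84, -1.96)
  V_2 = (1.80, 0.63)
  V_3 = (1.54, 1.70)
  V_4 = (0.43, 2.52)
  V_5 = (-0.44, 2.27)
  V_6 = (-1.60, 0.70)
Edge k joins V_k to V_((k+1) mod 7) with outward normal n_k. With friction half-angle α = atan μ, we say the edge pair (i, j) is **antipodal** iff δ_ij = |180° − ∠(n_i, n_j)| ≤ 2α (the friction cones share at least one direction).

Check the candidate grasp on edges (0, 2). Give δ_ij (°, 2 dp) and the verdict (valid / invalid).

δ = 53.38°, invalid

α = atan 0.2 = 11.31°;  2α = 22.62°
edge 0: e_0 = (+2.62, -1.11);  n_0 = (-0.3901, -0.9208)
edge 2: e_2 = (-0.26, +1.07);  n_2 = (+0.9717, +0.2361)
∠(n_0, n_2) = 126.62°
δ = |180° − 126.62°| = 53.38°
53.38° > 2α = 22.62°  →  invalid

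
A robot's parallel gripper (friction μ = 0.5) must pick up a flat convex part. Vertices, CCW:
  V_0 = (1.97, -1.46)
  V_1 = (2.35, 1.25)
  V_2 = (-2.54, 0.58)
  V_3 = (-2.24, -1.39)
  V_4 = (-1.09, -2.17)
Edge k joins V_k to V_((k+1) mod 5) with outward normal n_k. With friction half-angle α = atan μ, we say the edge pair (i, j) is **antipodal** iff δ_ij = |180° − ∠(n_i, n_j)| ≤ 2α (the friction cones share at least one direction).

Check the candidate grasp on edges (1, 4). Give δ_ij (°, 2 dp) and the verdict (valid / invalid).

α = atan 0.5 = 26.57°;  2α = 53.13°
edge 1: e_1 = (-4.89, -0.67);  n_1 = (-0.1357, +0.9907)
edge 4: e_4 = (+3.06, +0.71);  n_4 = (+0.2260, -0.9741)
∠(n_1, n_4) = 174.74°
δ = |180° − 174.74°| = 5.26°
5.26° ≤ 2α = 53.13°  →  valid

δ = 5.26°, valid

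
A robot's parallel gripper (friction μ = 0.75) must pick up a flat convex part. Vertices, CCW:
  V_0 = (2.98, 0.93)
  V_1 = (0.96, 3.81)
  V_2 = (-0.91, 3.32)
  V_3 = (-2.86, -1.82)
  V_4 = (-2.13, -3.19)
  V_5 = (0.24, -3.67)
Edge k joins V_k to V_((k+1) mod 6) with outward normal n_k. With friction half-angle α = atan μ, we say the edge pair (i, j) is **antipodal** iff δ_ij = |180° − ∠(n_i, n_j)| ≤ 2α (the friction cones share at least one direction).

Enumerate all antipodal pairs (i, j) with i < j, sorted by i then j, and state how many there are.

count = 7; pairs: (0,2), (0,3), (0,4), (1,4), (1,5), (2,5), (3,5)

α = atan 0.75 = 36.87°;  2α = 73.74°
n_0 = (+0.8187, +0.5742)
n_1 = (-0.2535, +0.9673)
n_2 = (-0.9350, +0.3547)
n_3 = (-0.8825, -0.4703)
n_4 = (-0.1985, -0.9801)
n_5 = (+0.8591, -0.5117)
  (0,1): δ = 110.36°  ·
  (0,2): δ = 55.82°  ✓
  (0,3): δ = 6.99°  ✓
  (0,4): δ = 43.51°  ✓
  (0,5): δ = 114.17°  ·
  (1,2): δ = 125.46°  ·
  (1,3): δ = 76.63°  ·
  (1,4): δ = 26.13°  ✓
  (1,5): δ = 44.54°  ✓
  (2,3): δ = 131.17°  ·
  (2,4): δ = 80.67°  ·
  (2,5): δ = 10.00°  ✓
  (3,4): δ = 129.50°  ·
  (3,5): δ = 58.83°  ✓
  (4,5): δ = 109.33°  ·
antipodal pairs: 7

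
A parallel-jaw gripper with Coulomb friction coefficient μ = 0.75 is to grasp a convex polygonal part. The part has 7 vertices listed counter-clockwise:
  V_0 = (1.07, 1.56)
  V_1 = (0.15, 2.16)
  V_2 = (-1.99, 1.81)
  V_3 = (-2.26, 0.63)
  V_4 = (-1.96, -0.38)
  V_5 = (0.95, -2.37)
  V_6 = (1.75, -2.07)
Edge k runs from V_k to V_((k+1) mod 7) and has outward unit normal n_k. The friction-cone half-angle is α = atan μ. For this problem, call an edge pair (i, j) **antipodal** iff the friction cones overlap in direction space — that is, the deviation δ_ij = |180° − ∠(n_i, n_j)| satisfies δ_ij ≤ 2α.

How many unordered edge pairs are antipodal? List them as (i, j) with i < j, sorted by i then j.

α = atan 0.75 = 36.87°;  2α = 73.74°
n_0 = (+0.5463, +0.8376)
n_1 = (-0.1614, +0.9869)
n_2 = (-0.9748, +0.2230)
n_3 = (-0.9586, -0.2847)
n_4 = (-0.5645, -0.8254)
n_5 = (+0.3511, -0.9363)
n_6 = (+0.9829, +0.1841)
  (0,1): δ = 137.60°  ·
  (0,2): δ = 69.78°  ✓
  (0,3): δ = 40.35°  ✓
  (0,4): δ = 1.25°  ✓
  (0,5): δ = 53.67°  ✓
  (0,6): δ = 133.72°  ·
  (1,2): δ = 112.18°  ·
  (1,3): δ = 82.75°  ·
  (1,4): δ = 43.65°  ✓
  (1,5): δ = 11.27°  ✓
  (1,6): δ = 91.32°  ·
  (2,3): δ = 150.57°  ·
  (2,4): δ = 111.48°  ·
  (2,5): δ = 56.56°  ✓
  (2,6): δ = 23.50°  ✓
  (3,4): δ = 140.91°  ·
  (3,5): δ = 85.99°  ·
  (3,6): δ = 5.93°  ✓
  (4,5): δ = 125.08°  ·
  (4,6): δ = 45.02°  ✓
  (5,6): δ = 99.95°  ·
antipodal pairs: 10

count = 10; pairs: (0,2), (0,3), (0,4), (0,5), (1,4), (1,5), (2,5), (2,6), (3,6), (4,6)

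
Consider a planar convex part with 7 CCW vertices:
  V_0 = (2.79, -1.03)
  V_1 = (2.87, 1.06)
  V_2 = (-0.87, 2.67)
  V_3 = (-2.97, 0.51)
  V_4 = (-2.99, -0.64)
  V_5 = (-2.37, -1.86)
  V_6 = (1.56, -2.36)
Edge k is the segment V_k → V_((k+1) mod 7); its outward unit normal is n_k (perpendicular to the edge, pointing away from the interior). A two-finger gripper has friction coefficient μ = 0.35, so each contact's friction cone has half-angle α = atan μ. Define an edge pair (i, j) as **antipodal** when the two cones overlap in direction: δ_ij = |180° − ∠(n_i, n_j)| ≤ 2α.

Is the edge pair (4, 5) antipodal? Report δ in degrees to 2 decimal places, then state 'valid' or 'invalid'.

α = atan 0.35 = 19.29°;  2α = 38.58°
edge 4: e_4 = (+0.62, -1.22);  n_4 = (-0.8915, -0.4530)
edge 5: e_5 = (+3.93, -0.50);  n_5 = (-0.1262, -0.9920)
∠(n_4, n_5) = 55.81°
δ = |180° − 55.81°| = 124.19°
124.19° > 2α = 38.58°  →  invalid

δ = 124.19°, invalid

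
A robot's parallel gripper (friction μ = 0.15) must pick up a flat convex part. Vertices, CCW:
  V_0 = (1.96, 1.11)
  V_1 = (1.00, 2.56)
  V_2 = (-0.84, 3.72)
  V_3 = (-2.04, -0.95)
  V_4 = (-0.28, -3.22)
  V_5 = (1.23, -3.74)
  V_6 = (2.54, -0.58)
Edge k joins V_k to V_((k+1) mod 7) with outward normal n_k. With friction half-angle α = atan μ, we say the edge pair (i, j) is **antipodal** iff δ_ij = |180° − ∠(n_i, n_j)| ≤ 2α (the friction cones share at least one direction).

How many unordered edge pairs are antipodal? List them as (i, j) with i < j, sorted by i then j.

α = atan 0.15 = 8.53°;  2α = 17.06°
n_0 = (+0.8338, +0.5520)
n_1 = (+0.5333, +0.8459)
n_2 = (-0.9685, +0.2489)
n_3 = (-0.7903, -0.6127)
n_4 = (-0.3256, -0.9455)
n_5 = (+0.9238, -0.3830)
n_6 = (+0.9458, +0.3246)
  (0,1): δ = 155.74°  ·
  (0,2): δ = 47.92°  ·
  (0,3): δ = 4.28°  ✓
  (0,4): δ = 37.49°  ·
  (0,5): δ = 123.98°  ·
  (0,6): δ = 165.43°  ·
  (1,2): δ = 72.18°  ·
  (1,3): δ = 19.98°  ·
  (1,4): δ = 13.23°  ✓
  (1,5): δ = 99.71°  ·
  (1,6): δ = 141.17°  ·
  (2,3): δ = 127.80°  ·
  (2,4): δ = 94.59°  ·
  (2,5): δ = 8.11°  ✓
  (2,6): δ = 33.35°  ·
  (3,4): δ = 146.79°  ·
  (3,5): δ = 60.30°  ·
  (3,6): δ = 18.85°  ·
  (4,5): δ = 93.51°  ·
  (4,6): δ = 52.06°  ·
  (5,6): δ = 138.54°  ·
antipodal pairs: 3

count = 3; pairs: (0,3), (1,4), (2,5)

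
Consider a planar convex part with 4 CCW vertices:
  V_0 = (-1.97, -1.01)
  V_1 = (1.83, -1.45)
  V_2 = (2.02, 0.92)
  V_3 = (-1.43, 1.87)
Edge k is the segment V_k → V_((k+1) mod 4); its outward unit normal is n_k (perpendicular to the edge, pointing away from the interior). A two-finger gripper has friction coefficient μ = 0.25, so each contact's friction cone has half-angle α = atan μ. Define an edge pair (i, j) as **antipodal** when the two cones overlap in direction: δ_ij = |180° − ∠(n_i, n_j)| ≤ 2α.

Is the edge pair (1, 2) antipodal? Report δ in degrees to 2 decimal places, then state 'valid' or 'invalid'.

α = atan 0.25 = 14.04°;  2α = 28.07°
edge 1: e_1 = (+0.19, +2.37);  n_1 = (+0.9968, -0.0799)
edge 2: e_2 = (-3.45, +0.95);  n_2 = (+0.2655, +0.9641)
∠(n_1, n_2) = 79.19°
δ = |180° − 79.19°| = 100.81°
100.81° > 2α = 28.07°  →  invalid

δ = 100.81°, invalid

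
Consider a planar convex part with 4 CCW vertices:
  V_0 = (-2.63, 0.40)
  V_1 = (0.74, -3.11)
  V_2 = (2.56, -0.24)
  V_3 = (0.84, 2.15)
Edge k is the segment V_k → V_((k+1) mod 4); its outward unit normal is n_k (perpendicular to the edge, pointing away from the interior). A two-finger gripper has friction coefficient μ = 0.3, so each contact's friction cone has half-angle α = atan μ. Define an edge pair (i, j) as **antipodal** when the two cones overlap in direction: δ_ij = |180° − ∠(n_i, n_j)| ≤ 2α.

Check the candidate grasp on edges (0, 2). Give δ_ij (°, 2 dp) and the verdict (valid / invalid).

δ = 8.09°, valid

α = atan 0.3 = 16.70°;  2α = 33.40°
edge 0: e_0 = (+3.37, -3.51);  n_0 = (-0.7213, -0.6926)
edge 2: e_2 = (-1.72, +2.39);  n_2 = (+0.8117, +0.5841)
∠(n_0, n_2) = 171.91°
δ = |180° − 171.91°| = 8.09°
8.09° ≤ 2α = 33.40°  →  valid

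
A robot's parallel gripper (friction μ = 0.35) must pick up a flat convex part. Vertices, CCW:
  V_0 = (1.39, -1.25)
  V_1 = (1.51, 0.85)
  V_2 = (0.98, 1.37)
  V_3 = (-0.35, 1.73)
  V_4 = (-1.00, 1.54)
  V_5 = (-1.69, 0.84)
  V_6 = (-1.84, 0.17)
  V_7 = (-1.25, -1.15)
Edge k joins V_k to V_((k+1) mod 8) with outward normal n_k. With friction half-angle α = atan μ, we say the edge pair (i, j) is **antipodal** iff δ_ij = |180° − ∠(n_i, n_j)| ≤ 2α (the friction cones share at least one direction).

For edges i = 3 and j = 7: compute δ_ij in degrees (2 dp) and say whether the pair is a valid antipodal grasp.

δ = 18.46°, valid

α = atan 0.35 = 19.29°;  2α = 38.58°
edge 3: e_3 = (-0.65, -0.19);  n_3 = (-0.2806, +0.9598)
edge 7: e_7 = (+2.64, -0.10);  n_7 = (-0.0379, -0.9993)
∠(n_3, n_7) = 161.54°
δ = |180° − 161.54°| = 18.46°
18.46° ≤ 2α = 38.58°  →  valid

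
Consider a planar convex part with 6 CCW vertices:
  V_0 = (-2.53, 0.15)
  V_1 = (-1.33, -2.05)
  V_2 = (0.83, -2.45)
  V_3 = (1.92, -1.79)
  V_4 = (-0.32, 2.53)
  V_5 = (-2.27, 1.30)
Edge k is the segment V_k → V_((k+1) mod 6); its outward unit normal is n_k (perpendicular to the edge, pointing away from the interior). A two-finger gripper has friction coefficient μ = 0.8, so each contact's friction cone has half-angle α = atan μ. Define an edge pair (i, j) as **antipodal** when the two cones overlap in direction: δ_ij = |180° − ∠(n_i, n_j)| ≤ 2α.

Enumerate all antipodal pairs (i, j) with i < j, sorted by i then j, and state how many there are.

α = atan 0.8 = 38.66°;  2α = 77.32°
n_0 = (-0.8779, -0.4789)
n_1 = (-0.1821, -0.9833)
n_2 = (+0.5180, -0.8554)
n_3 = (+0.8878, +0.4603)
n_4 = (-0.5335, +0.8458)
n_5 = (-0.9754, +0.2205)
  (0,1): δ = 129.10°  ·
  (0,2): δ = 87.42°  ·
  (0,3): δ = 1.20°  ✓
  (0,4): δ = 93.63°  ·
  (0,5): δ = 138.65°  ·
  (1,2): δ = 138.31°  ·
  (1,3): δ = 52.10°  ✓
  (1,4): δ = 42.73°  ✓
  (1,5): δ = 87.75°  ·
  (2,3): δ = 93.79°  ·
  (2,4): δ = 1.05°  ✓
  (2,5): δ = 46.07°  ✓
  (3,4): δ = 85.17°  ·
  (3,5): δ = 40.15°  ✓
  (4,5): δ = 134.98°  ·
antipodal pairs: 6

count = 6; pairs: (0,3), (1,3), (1,4), (2,4), (2,5), (3,5)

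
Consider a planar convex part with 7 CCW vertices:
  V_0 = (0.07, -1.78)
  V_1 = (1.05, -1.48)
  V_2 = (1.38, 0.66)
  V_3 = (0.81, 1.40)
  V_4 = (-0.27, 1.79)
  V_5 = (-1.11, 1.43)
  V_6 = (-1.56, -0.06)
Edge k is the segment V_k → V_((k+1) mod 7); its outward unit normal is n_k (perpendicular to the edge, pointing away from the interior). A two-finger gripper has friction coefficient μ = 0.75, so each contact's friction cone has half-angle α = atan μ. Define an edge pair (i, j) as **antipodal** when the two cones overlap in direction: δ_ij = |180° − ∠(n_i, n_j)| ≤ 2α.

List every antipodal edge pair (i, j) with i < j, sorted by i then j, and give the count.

count = 11; pairs: (0,2), (0,3), (0,4), (0,5), (1,4), (1,5), (1,6), (2,5), (2,6), (3,6), (4,6)

α = atan 0.75 = 36.87°;  2α = 73.74°
n_0 = (+0.2927, -0.9562)
n_1 = (+0.9883, -0.1524)
n_2 = (+0.7922, +0.6102)
n_3 = (+0.3396, +0.9406)
n_4 = (-0.3939, +0.9191)
n_5 = (-0.9573, +0.2891)
n_6 = (-0.7258, -0.6879)
  (0,1): δ = 115.79°  ·
  (0,2): δ = 69.41°  ✓
  (0,3): δ = 36.88°  ✓
  (0,4): δ = 6.18°  ✓
  (0,5): δ = 56.17°  ✓
  (0,6): δ = 116.44°  ·
  (1,2): δ = 133.63°  ·
  (1,3): δ = 101.09°  ·
  (1,4): δ = 58.04°  ✓
  (1,5): δ = 8.04°  ✓
  (1,6): δ = 52.23°  ✓
  (2,3): δ = 147.46°  ·
  (2,4): δ = 104.41°  ·
  (2,5): δ = 54.41°  ✓
  (2,6): δ = 5.86°  ✓
  (3,4): δ = 136.95°  ·
  (3,5): δ = 86.95°  ·
  (3,6): δ = 26.68°  ✓
  (4,5): δ = 130.00°  ·
  (4,6): δ = 69.74°  ✓
  (5,6): δ = 119.73°  ·
antipodal pairs: 11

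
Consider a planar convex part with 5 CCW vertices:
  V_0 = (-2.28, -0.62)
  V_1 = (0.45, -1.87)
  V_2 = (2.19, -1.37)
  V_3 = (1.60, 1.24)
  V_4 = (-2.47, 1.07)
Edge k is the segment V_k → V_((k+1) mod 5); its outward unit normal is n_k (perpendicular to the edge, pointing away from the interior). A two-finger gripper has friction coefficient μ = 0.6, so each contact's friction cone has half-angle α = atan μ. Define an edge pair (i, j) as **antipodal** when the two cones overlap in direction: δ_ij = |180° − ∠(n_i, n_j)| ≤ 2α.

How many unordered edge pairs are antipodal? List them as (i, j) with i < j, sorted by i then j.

count = 4; pairs: (0,2), (0,3), (1,3), (2,4)

α = atan 0.6 = 30.96°;  2α = 61.93°
n_0 = (-0.4163, -0.9092)
n_1 = (+0.2762, -0.9611)
n_2 = (+0.9754, +0.2205)
n_3 = (-0.0417, +0.9991)
n_4 = (-0.9937, -0.1117)
  (0,1): δ = 139.37°  ·
  (0,2): δ = 52.66°  ✓
  (0,3): δ = 26.99°  ✓
  (0,4): δ = 121.02°  ·
  (1,2): δ = 93.29°  ·
  (1,3): δ = 13.64°  ✓
  (1,4): δ = 80.38°  ·
  (2,3): δ = 100.35°  ·
  (2,4): δ = 6.32°  ✓
  (3,4): δ = 85.98°  ·
antipodal pairs: 4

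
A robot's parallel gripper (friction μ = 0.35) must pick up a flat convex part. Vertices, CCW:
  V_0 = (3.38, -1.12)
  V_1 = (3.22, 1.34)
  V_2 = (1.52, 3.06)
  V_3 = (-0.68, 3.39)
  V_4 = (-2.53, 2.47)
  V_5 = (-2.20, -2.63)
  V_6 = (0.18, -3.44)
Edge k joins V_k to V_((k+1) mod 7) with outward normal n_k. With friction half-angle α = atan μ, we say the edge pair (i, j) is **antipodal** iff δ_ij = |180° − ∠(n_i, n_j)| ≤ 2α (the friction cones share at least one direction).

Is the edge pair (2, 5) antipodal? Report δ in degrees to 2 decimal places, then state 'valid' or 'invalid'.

δ = 10.26°, valid

α = atan 0.35 = 19.29°;  2α = 38.58°
edge 2: e_2 = (-2.20, +0.33);  n_2 = (+0.1483, +0.9889)
edge 5: e_5 = (+2.38, -0.81);  n_5 = (-0.3222, -0.9467)
∠(n_2, n_5) = 169.74°
δ = |180° − 169.74°| = 10.26°
10.26° ≤ 2α = 38.58°  →  valid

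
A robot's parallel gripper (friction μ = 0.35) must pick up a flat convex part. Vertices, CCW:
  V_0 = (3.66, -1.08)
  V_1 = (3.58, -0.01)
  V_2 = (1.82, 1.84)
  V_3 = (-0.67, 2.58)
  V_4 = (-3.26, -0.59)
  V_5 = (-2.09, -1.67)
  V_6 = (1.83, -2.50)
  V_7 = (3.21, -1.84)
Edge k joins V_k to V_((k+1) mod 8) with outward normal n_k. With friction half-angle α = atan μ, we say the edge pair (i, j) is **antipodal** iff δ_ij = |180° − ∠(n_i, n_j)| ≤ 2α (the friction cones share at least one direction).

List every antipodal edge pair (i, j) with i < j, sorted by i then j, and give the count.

count = 6; pairs: (1,4), (1,5), (2,4), (2,5), (3,6), (3,7)

α = atan 0.35 = 19.29°;  2α = 38.58°
n_0 = (+0.9972, +0.0746)
n_1 = (+0.7245, +0.6893)
n_2 = (+0.2849, +0.9586)
n_3 = (-0.7744, +0.6327)
n_4 = (-0.6783, -0.7348)
n_5 = (-0.2071, -0.9783)
n_6 = (+0.4315, -0.9021)
n_7 = (+0.8605, -0.5095)
  (0,1): δ = 140.70°  ·
  (0,2): δ = 110.83°  ·
  (0,3): δ = 43.53°  ·
  (0,4): δ = 43.01°  ·
  (0,5): δ = 73.77°  ·
  (0,6): δ = 111.28°  ·
  (0,7): δ = 145.09°  ·
  (1,2): δ = 150.12°  ·
  (1,3): δ = 82.82°  ·
  (1,4): δ = 3.72°  ✓
  (1,5): δ = 34.47°  ✓
  (1,6): δ = 71.99°  ·
  (1,7): δ = 105.80°  ·
  (2,3): δ = 112.70°  ·
  (2,4): δ = 26.16°  ✓
  (2,5): δ = 4.60°  ✓
  (2,6): δ = 42.11°  ·
  (2,7): δ = 75.92°  ·
  (3,4): δ = 93.46°  ·
  (3,5): δ = 62.70°  ·
  (3,6): δ = 25.19°  ✓
  (3,7): δ = 8.62°  ✓
  (4,5): δ = 149.25°  ·
  (4,6): δ = 111.73°  ·
  (4,7): δ = 77.92°  ·
  (5,6): δ = 142.49°  ·
  (5,7): δ = 108.68°  ·
  (6,7): δ = 146.19°  ·
antipodal pairs: 6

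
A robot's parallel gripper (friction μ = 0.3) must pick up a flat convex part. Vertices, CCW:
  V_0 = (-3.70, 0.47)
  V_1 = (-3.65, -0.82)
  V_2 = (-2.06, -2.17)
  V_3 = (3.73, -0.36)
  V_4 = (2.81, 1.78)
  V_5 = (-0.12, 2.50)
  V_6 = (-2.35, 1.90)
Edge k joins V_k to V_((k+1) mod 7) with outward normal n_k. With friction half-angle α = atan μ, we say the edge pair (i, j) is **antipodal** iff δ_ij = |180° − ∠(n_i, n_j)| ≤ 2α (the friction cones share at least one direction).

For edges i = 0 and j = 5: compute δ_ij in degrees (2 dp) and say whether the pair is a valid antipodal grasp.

δ = 102.84°, invalid

α = atan 0.3 = 16.70°;  2α = 33.40°
edge 0: e_0 = (+0.05, -1.29);  n_0 = (-0.9992, -0.0387)
edge 5: e_5 = (-2.23, -0.60);  n_5 = (-0.2598, +0.9657)
∠(n_0, n_5) = 77.16°
δ = |180° − 77.16°| = 102.84°
102.84° > 2α = 33.40°  →  invalid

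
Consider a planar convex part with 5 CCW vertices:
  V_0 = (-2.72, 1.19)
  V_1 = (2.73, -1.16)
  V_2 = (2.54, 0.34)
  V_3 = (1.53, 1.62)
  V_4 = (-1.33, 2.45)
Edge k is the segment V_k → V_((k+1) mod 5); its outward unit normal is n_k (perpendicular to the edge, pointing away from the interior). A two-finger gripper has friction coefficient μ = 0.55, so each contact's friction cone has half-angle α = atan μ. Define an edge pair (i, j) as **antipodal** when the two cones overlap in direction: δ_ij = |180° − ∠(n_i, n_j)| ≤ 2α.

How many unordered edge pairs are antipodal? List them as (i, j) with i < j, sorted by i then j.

α = atan 0.55 = 28.81°;  2α = 57.62°
n_0 = (-0.3960, -0.9183)
n_1 = (+0.9921, +0.1257)
n_2 = (+0.7850, +0.6194)
n_3 = (+0.2787, +0.9604)
n_4 = (-0.6716, +0.7409)
  (0,1): δ = 59.46°  ·
  (0,2): δ = 28.40°  ✓
  (0,3): δ = 7.14°  ✓
  (0,4): δ = 65.52°  ·
  (1,2): δ = 148.94°  ·
  (1,3): δ = 113.40°  ·
  (1,4): δ = 55.03°  ✓
  (2,3): δ = 144.46°  ·
  (2,4): δ = 86.08°  ·
  (3,4): δ = 121.63°  ·
antipodal pairs: 3

count = 3; pairs: (0,2), (0,3), (1,4)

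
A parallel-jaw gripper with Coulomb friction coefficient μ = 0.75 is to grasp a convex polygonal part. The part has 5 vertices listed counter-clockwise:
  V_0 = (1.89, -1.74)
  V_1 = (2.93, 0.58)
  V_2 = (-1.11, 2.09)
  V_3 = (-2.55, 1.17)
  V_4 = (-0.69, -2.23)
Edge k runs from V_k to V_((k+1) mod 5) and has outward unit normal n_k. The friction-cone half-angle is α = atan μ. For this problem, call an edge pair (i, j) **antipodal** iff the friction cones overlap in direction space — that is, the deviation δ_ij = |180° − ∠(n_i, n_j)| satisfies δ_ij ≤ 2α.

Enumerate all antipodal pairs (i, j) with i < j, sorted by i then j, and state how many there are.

count = 5; pairs: (0,2), (0,3), (1,3), (1,4), (2,4)

α = atan 0.75 = 36.87°;  2α = 73.74°
n_0 = (+0.9125, -0.4091)
n_1 = (+0.3501, +0.9367)
n_2 = (-0.5384, +0.8427)
n_3 = (-0.8773, -0.4799)
n_4 = (+0.1866, -0.9824)
  (0,1): δ = 86.35°  ·
  (0,2): δ = 33.28°  ✓
  (0,3): δ = 52.83°  ✓
  (0,4): δ = 124.90°  ·
  (1,2): δ = 126.93°  ·
  (1,3): δ = 40.82°  ✓
  (1,4): δ = 31.25°  ✓
  (2,3): δ = 93.89°  ·
  (2,4): δ = 21.82°  ✓
  (3,4): δ = 107.93°  ·
antipodal pairs: 5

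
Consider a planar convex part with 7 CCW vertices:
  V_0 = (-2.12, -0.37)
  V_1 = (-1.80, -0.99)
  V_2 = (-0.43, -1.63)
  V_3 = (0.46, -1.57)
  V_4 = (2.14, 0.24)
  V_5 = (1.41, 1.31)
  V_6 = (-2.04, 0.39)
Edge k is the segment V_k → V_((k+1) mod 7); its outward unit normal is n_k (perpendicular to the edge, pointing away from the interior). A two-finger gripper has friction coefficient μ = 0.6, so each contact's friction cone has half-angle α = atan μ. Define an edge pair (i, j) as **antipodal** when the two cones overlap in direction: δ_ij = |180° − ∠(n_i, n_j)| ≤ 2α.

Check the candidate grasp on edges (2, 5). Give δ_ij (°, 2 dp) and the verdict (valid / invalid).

α = atan 0.6 = 30.96°;  2α = 61.93°
edge 2: e_2 = (+0.89, +0.06);  n_2 = (+0.0673, -0.9977)
edge 5: e_5 = (-3.45, -0.92);  n_5 = (-0.2577, +0.9662)
∠(n_2, n_5) = 168.93°
δ = |180° − 168.93°| = 11.07°
11.07° ≤ 2α = 61.93°  →  valid

δ = 11.07°, valid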